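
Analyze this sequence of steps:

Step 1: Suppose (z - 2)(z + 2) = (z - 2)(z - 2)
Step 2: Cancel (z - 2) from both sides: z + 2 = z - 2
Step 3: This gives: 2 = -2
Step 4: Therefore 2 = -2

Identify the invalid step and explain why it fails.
Step 2: Cancel (z - 2) from both sides: z + 2 = z - 2

Step 2 cancels (z - 2) from both sides. This is only valid if (z - 2) ≠ 0, i.e., z ≠ 2. When z = 2, both sides equal zero regardless of the other factors. The correct approach requires considering z = 2 as a separate case.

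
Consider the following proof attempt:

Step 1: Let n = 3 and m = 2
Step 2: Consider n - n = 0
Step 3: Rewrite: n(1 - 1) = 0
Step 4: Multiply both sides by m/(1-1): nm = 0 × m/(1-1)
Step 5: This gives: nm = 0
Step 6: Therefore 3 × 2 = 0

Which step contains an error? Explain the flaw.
Step 4: Multiply both sides by m/(1-1): nm = 0 × m/(1-1)

Step 4 multiplies both sides by m/(1-1). However, 1-1 = 0, so this is multiplication by m/0, which is undefined. We cannot multiply by an undefined expression.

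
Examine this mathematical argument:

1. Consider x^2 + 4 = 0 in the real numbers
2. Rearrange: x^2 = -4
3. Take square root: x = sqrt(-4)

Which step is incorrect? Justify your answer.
Step 3: Take square root: x = sqrt(-4)

Step 3 takes the square root of -4, which is negative. In the real number system, the square root of a negative number is undefined. The equation x^2 + 4 = 0 has no real solutions. Square roots of negative numbers only exist in the complex numbers.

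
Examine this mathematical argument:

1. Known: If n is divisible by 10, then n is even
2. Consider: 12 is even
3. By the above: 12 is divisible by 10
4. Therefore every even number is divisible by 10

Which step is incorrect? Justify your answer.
Step 3: By the above: 12 is divisible by 10

Step 3 commits the fallacy of affirming the consequent. The known fact 'divisible by 10 → even' does NOT imply 'even → divisible by 10'. That would be the converse, which is false. For example, 12 is even but 12 ÷ 10 = 1.20, which is not an integer.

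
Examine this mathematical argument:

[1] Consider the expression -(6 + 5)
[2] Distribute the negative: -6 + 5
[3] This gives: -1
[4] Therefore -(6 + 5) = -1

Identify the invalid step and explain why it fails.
Step 2: Distribute the negative: -6 + 5

Step 2 incorrectly distributes the negative sign. The correct distribution is -(6 + 5) = -6 - 5 = -11. The negative must be applied to both terms, not just the first. The error treats -(6 + 5) as -6 + 5, which equals -1 instead of -11.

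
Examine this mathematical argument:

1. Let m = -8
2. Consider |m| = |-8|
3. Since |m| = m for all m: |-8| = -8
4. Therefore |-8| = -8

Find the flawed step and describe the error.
Step 3: Since |m| = m for all m: |-8| = -8

Step 3 incorrectly states that |m| = m for all m. The correct definition is |m| = m when m >= 0, and |m| = -m when m < 0. Since -8 < 0, we have |-8| = -(-8) = 8, not -8.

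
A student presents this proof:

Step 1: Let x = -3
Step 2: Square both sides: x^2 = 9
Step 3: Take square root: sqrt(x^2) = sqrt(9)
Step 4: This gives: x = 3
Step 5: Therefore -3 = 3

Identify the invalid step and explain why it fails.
Step 4: This gives: x = 3

Step 4 incorrectly states that sqrt(x^2) = x. The correct identity is sqrt(x^2) = |x|. Since x = -3 < 0, we have sqrt(x^2) = |-3| = 3, not x = -3.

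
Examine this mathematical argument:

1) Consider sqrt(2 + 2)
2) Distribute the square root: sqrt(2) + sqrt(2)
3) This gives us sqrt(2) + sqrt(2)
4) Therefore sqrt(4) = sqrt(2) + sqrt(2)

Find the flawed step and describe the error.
Step 2: Distribute the square root: sqrt(2) + sqrt(2)

Step 2 incorrectly 'distributes' the square root over addition. The square root function does not distribute: sqrt(a + b) ≠ sqrt(a) + sqrt(b). In fact, sqrt(2 + 2) = sqrt(4) ≈ 2.0000, while sqrt(2) + sqrt(2) ≈ 2.8284.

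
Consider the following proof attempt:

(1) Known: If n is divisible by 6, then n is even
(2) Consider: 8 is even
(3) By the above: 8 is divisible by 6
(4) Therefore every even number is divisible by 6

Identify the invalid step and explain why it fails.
Step 3: By the above: 8 is divisible by 6

Step 3 commits the fallacy of affirming the consequent. The known fact 'divisible by 6 → even' does NOT imply 'even → divisible by 6'. That would be the converse, which is false. For example, 8 is even but 8 ÷ 6 = 1.33, which is not an integer.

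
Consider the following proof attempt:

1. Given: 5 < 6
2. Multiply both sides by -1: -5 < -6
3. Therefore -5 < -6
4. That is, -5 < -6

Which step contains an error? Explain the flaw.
Step 2: Multiply both sides by -1: -5 < -6

Step 2 multiplies both sides by -1 but fails to reverse the inequality sign. When multiplying (or dividing) an inequality by a negative number, the direction must be reversed. Since 5 < 6, we should get -5 > -6, i.e., -5 > -6.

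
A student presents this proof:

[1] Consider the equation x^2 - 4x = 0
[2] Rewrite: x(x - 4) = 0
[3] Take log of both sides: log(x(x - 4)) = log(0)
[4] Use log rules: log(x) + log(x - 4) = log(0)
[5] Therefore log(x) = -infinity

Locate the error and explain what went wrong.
Step 3: Take log of both sides: log(x(x - 4)) = log(0)

Step 3 takes the logarithm of both sides, resulting in log(0) on the right side. The logarithm is only defined for positive numbers; log(0) is undefined (approaches negative infinity). This operation is invalid.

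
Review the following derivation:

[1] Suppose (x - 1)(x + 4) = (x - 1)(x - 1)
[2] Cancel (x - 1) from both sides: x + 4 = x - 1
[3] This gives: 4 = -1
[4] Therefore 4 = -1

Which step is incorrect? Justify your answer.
Step 2: Cancel (x - 1) from both sides: x + 4 = x - 1

Step 2 cancels (x - 1) from both sides. This is only valid if (x - 1) ≠ 0, i.e., x ≠ 1. When x = 1, both sides equal zero regardless of the other factors. The correct approach requires considering x = 1 as a separate case.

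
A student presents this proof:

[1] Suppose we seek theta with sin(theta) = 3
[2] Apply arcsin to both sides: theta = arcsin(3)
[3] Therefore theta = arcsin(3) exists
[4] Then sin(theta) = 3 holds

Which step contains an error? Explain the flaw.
Step 2: Apply arcsin to both sides: theta = arcsin(3)

Step 2 applies arcsin to 3. However, arcsin(x) is only defined for x in [-1, 1] because sin(theta) can only produce values in that range. Since |3| > 1, arcsin(3) is undefined. There is no angle whose sine equals 3.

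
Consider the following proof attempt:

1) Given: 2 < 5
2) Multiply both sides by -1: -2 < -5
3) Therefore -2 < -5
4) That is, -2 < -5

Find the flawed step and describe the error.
Step 2: Multiply both sides by -1: -2 < -5

Step 2 multiplies both sides by -1 but fails to reverse the inequality sign. When multiplying (or dividing) an inequality by a negative number, the direction must be reversed. Since 2 < 5, we should get -2 > -5, i.e., -2 > -5.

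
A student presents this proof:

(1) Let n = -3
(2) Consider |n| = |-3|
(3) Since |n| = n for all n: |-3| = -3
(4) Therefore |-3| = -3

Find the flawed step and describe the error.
Step 3: Since |n| = n for all n: |-3| = -3

Step 3 incorrectly states that |n| = n for all n. The correct definition is |n| = n when n >= 0, and |n| = -n when n < 0. Since -3 < 0, we have |-3| = -(-3) = 3, not -3.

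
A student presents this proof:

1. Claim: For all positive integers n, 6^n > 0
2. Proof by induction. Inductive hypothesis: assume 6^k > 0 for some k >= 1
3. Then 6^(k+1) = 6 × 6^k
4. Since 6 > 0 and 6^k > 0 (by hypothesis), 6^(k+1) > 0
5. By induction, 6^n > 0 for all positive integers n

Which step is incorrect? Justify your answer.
Step 5: By induction, 6^n > 0 for all positive integers n

Step 5 concludes the proof by induction, but no base case was ever established. A valid induction proof requires: (1) a base case proving 6^1 > 0, and (2) an inductive step showing IF 6^k > 0 THEN 6^(k+1) > 0. Steps 2-4 correctly establish the inductive step, but without the base case the conclusion in step 5 does not follow.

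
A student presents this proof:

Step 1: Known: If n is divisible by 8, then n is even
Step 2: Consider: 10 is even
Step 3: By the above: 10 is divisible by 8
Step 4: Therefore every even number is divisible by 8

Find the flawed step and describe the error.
Step 3: By the above: 10 is divisible by 8

Step 3 commits the fallacy of affirming the consequent. The known fact 'divisible by 8 → even' does NOT imply 'even → divisible by 8'. That would be the converse, which is false. For example, 10 is even but 10 ÷ 8 = 1.25, which is not an integer.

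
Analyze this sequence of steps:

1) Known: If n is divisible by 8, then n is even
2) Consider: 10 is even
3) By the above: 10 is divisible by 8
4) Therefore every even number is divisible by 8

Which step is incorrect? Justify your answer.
Step 3: By the above: 10 is divisible by 8

Step 3 commits the fallacy of affirming the consequent. The known fact 'divisible by 8 → even' does NOT imply 'even → divisible by 8'. That would be the converse, which is false. For example, 10 is even but 10 ÷ 8 = 1.25, which is not an integer.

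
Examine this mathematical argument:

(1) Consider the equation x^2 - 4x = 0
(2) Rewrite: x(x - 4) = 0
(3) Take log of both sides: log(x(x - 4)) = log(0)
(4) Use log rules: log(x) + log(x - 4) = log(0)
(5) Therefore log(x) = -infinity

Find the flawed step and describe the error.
Step 3: Take log of both sides: log(x(x - 4)) = log(0)

Step 3 takes the logarithm of both sides, resulting in log(0) on the right side. The logarithm is only defined for positive numbers; log(0) is undefined (approaches negative infinity). This operation is invalid.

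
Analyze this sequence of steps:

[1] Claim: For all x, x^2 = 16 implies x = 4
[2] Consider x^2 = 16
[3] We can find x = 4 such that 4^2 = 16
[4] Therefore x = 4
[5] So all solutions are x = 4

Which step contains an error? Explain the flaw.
Step 4: Therefore x = 4

Step 4 incorrectly concludes that x = 4 is the only solution. The proof shows that x = 4 is A solution (existence), but does not show it is the ONLY solution (uniqueness). In fact, x = -4 is also a solution since (-4)^2 = 16. Finding one solution doesn't prove there are no others.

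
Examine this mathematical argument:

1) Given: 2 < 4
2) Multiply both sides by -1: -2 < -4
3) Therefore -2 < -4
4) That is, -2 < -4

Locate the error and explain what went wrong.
Step 2: Multiply both sides by -1: -2 < -4

Step 2 multiplies both sides by -1 but fails to reverse the inequality sign. When multiplying (or dividing) an inequality by a negative number, the direction must be reversed. Since 2 < 4, we should get -2 > -4, i.e., -2 > -4.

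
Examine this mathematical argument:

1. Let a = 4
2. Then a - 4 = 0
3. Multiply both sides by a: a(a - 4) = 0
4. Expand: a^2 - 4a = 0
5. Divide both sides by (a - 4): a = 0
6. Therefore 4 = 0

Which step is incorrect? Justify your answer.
Step 5: Divide both sides by (a - 4): a = 0

Step 5 divides both sides by (a - 4). However, since a = 4, we have (a - 4) = 0. Division by zero is undefined, making this step invalid.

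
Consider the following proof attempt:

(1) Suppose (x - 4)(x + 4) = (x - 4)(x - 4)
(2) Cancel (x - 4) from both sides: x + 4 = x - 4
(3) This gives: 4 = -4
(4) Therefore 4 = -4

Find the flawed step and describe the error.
Step 2: Cancel (x - 4) from both sides: x + 4 = x - 4

Step 2 cancels (x - 4) from both sides. This is only valid if (x - 4) ≠ 0, i.e., x ≠ 4. When x = 4, both sides equal zero regardless of the other factors. The correct approach requires considering x = 4 as a separate case.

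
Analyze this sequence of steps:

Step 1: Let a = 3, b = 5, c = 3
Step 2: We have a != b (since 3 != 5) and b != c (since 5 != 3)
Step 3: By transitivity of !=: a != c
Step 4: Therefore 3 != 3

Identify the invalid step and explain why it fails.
Step 3: By transitivity of !=: a != c

Step 3 incorrectly applies transitivity to the '!=' relation. Transitivity states: if a R b and b R c, then a R c. However, '!=' is not transitive. Counterexample: 3 != 5 and 5 != 3, but 3 = 3 (both equal 3). Transitivity holds for relations like <, <=, =, but not for !=.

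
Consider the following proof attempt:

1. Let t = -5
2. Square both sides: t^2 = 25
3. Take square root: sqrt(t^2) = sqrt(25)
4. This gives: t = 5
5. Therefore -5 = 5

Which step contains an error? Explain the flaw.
Step 4: This gives: t = 5

Step 4 incorrectly states that sqrt(t^2) = t. The correct identity is sqrt(t^2) = |t|. Since t = -5 < 0, we have sqrt(t^2) = |-5| = 5, not t = -5.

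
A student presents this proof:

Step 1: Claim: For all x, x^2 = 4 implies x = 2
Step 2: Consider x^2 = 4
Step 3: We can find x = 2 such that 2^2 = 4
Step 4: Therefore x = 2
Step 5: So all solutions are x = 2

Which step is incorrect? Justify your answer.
Step 4: Therefore x = 2

Step 4 incorrectly concludes that x = 2 is the only solution. The proof shows that x = 2 is A solution (existence), but does not show it is the ONLY solution (uniqueness). In fact, x = -2 is also a solution since (-2)^2 = 4. Finding one solution doesn't prove there are no others.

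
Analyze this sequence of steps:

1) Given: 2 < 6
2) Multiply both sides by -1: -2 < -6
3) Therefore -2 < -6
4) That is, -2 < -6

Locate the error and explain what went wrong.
Step 2: Multiply both sides by -1: -2 < -6

Step 2 multiplies both sides by -1 but fails to reverse the inequality sign. When multiplying (or dividing) an inequality by a negative number, the direction must be reversed. Since 2 < 6, we should get -2 > -6, i.e., -2 > -6.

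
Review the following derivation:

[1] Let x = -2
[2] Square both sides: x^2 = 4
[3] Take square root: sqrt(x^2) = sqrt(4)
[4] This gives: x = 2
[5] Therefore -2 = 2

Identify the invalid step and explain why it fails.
Step 4: This gives: x = 2

Step 4 incorrectly states that sqrt(x^2) = x. The correct identity is sqrt(x^2) = |x|. Since x = -2 < 0, we have sqrt(x^2) = |-2| = 2, not x = -2.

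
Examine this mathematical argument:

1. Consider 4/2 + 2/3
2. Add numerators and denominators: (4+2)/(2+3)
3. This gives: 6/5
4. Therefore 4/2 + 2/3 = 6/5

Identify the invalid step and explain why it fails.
Step 2: Add numerators and denominators: (4+2)/(2+3)

Step 2 incorrectly adds fractions by separately adding numerators and denominators. This is wrong. The correct method requires a common denominator: 4/2 + 2/3 = (4×3 + 2×2)/(2×3) = 16/6 = 8/3. The method used gives 6/5, which is different.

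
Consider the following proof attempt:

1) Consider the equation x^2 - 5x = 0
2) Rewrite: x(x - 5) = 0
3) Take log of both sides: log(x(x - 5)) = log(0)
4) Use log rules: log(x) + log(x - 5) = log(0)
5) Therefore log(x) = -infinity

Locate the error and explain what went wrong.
Step 3: Take log of both sides: log(x(x - 5)) = log(0)

Step 3 takes the logarithm of both sides, resulting in log(0) on the right side. The logarithm is only defined for positive numbers; log(0) is undefined (approaches negative infinity). This operation is invalid.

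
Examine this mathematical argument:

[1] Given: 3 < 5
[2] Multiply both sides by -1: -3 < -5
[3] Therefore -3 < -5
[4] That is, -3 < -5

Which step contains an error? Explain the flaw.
Step 2: Multiply both sides by -1: -3 < -5

Step 2 multiplies both sides by -1 but fails to reverse the inequality sign. When multiplying (or dividing) an inequality by a negative number, the direction must be reversed. Since 3 < 5, we should get -3 > -5, i.e., -3 > -5.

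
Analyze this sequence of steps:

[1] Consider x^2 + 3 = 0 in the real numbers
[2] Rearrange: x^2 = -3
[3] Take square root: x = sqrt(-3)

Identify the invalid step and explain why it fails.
Step 3: Take square root: x = sqrt(-3)

Step 3 takes the square root of -3, which is negative. In the real number system, the square root of a negative number is undefined. The equation x^2 + 3 = 0 has no real solutions. Square roots of negative numbers only exist in the complex numbers.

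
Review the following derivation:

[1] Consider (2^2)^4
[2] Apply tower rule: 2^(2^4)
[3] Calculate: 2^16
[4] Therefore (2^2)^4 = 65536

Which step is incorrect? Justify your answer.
Step 2: Apply tower rule: 2^(2^4)

Step 2 incorrectly states that (a^b)^c = a^(b^c). The correct rule is (a^b)^c = a^(b×c). The actual value is (2^2)^4 = 2^8 = 256, not 2^16 = 65536.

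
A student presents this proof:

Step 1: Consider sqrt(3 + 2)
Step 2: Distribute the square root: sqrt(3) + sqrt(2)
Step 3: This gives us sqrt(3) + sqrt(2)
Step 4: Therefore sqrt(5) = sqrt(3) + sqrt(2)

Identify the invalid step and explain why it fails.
Step 2: Distribute the square root: sqrt(3) + sqrt(2)

Step 2 incorrectly 'distributes' the square root over addition. The square root function does not distribute: sqrt(a + b) ≠ sqrt(a) + sqrt(b). In fact, sqrt(3 + 2) = sqrt(5) ≈ 2.2361, while sqrt(3) + sqrt(2) ≈ 3.1463.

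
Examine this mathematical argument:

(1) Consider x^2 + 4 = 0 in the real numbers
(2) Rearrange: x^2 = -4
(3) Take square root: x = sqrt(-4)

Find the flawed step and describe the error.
Step 3: Take square root: x = sqrt(-4)

Step 3 takes the square root of -4, which is negative. In the real number system, the square root of a negative number is undefined. The equation x^2 + 4 = 0 has no real solutions. Square roots of negative numbers only exist in the complex numbers.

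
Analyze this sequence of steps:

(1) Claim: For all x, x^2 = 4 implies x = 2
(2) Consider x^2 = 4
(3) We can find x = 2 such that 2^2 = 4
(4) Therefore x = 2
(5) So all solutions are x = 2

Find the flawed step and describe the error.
Step 4: Therefore x = 2

Step 4 incorrectly concludes that x = 2 is the only solution. The proof shows that x = 2 is A solution (existence), but does not show it is the ONLY solution (uniqueness). In fact, x = -2 is also a solution since (-2)^2 = 4. Finding one solution doesn't prove there are no others.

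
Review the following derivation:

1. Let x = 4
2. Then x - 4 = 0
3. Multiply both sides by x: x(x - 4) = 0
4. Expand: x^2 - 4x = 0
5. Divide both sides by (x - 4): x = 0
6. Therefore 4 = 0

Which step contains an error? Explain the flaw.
Step 5: Divide both sides by (x - 4): x = 0

Step 5 divides both sides by (x - 4). However, since x = 4, we have (x - 4) = 0. Division by zero is undefined, making this step invalid.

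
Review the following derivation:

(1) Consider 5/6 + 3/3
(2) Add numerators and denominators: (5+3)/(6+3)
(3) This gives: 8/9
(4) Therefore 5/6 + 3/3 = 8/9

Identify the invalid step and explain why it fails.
Step 2: Add numerators and denominators: (5+3)/(6+3)

Step 2 incorrectly adds fractions by separately adding numerators and denominators. This is wrong. The correct method requires a common denominator: 5/6 + 3/3 = (5×3 + 3×6)/(6×3) = 33/18 = 11/6. The method used gives 8/9, which is different.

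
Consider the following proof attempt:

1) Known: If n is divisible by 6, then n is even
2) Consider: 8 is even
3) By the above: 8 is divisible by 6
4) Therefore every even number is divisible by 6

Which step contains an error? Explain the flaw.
Step 3: By the above: 8 is divisible by 6

Step 3 commits the fallacy of affirming the consequent. The known fact 'divisible by 6 → even' does NOT imply 'even → divisible by 6'. That would be the converse, which is false. For example, 8 is even but 8 ÷ 6 = 1.33, which is not an integer.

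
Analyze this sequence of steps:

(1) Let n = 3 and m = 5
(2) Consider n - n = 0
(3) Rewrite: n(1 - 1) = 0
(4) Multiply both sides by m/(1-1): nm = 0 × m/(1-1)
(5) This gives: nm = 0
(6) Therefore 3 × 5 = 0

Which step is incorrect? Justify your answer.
Step 4: Multiply both sides by m/(1-1): nm = 0 × m/(1-1)

Step 4 multiplies both sides by m/(1-1). However, 1-1 = 0, so this is multiplication by m/0, which is undefined. We cannot multiply by an undefined expression.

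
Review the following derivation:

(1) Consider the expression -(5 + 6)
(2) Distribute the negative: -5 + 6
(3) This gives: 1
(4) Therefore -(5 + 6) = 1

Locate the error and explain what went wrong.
Step 2: Distribute the negative: -5 + 6

Step 2 incorrectly distributes the negative sign. The correct distribution is -(5 + 6) = -5 - 6 = -11. The negative must be applied to both terms, not just the first. The error treats -(5 + 6) as -5 + 6, which equals 1 instead of -11.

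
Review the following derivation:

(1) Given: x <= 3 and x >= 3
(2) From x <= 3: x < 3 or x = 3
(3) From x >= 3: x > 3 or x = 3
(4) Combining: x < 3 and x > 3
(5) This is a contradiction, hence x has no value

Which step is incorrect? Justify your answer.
Step 4: Combining: x < 3 and x > 3

Step 4 incorrectly combines the conditions. From x <= 3 and x >= 3, the intersection is x = 3. The error treats the 'or' cases as 'and' requirements. The correct conclusion is that x = 3 is the unique solution, not that no solution exists.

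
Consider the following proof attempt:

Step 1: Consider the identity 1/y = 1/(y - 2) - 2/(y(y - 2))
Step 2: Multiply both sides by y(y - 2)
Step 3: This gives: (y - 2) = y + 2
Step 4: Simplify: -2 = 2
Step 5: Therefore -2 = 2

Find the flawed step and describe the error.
Step 3: This gives: (y - 2) = y + 2

Step 3 makes a sign error when clearing denominators. Multiplying -2/(y(y - 2)) by y(y - 2) gives -2, not +2. The correct result is (y - 2) = y - 2, which is trivially true, not (y - 2) = y + 2. (Step 1 is a valid identity: 1/(y - 2) - 2/(y(y - 2)) = (y - 2)/(y(y - 2)) = 1/y.)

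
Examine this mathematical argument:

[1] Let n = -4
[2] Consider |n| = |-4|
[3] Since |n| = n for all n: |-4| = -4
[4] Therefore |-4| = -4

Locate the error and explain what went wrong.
Step 3: Since |n| = n for all n: |-4| = -4

Step 3 incorrectly states that |n| = n for all n. The correct definition is |n| = n when n >= 0, and |n| = -n when n < 0. Since -4 < 0, we have |-4| = -(-4) = 4, not -4.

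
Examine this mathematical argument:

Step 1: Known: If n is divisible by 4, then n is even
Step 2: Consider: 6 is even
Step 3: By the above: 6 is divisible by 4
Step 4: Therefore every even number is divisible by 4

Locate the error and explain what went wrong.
Step 3: By the above: 6 is divisible by 4

Step 3 commits the fallacy of affirming the consequent. The known fact 'divisible by 4 → even' does NOT imply 'even → divisible by 4'. That would be the converse, which is false. For example, 6 is even but 6 ÷ 4 = 1.50, which is not an integer.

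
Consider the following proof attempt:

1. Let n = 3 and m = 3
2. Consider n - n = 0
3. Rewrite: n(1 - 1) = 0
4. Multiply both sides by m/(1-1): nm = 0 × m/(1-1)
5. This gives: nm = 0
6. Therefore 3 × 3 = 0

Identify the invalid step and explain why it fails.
Step 4: Multiply both sides by m/(1-1): nm = 0 × m/(1-1)

Step 4 multiplies both sides by m/(1-1). However, 1-1 = 0, so this is multiplication by m/0, which is undefined. We cannot multiply by an undefined expression.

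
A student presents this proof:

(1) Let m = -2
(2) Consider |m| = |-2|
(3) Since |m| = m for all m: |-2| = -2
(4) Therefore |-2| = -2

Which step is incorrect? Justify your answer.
Step 3: Since |m| = m for all m: |-2| = -2

Step 3 incorrectly states that |m| = m for all m. The correct definition is |m| = m when m >= 0, and |m| = -m when m < 0. Since -2 < 0, we have |-2| = -(-2) = 2, not -2.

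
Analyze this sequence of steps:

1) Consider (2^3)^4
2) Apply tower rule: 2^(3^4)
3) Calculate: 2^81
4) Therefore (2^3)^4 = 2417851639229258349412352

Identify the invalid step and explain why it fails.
Step 2: Apply tower rule: 2^(3^4)

Step 2 incorrectly states that (a^b)^c = a^(b^c). The correct rule is (a^b)^c = a^(b×c). The actual value is (2^3)^4 = 2^12 = 4096, not 2^81 = 2417851639229258349412352.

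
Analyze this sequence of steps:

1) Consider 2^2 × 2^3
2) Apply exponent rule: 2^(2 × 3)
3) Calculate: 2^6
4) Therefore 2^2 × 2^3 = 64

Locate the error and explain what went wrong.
Step 2: Apply exponent rule: 2^(2 × 3)

Step 2 incorrectly states that a^b × a^c = a^(b×c). The correct rule is a^b × a^c = a^(b+c). The actual value is 2^2 × 2^3 = 2^5 = 32, not 2^6 = 64.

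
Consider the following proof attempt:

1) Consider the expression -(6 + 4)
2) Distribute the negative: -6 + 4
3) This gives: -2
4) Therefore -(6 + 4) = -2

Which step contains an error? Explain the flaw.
Step 2: Distribute the negative: -6 + 4

Step 2 incorrectly distributes the negative sign. The correct distribution is -(6 + 4) = -6 - 4 = -10. The negative must be applied to both terms, not just the first. The error treats -(6 + 4) as -6 + 4, which equals -2 instead of -10.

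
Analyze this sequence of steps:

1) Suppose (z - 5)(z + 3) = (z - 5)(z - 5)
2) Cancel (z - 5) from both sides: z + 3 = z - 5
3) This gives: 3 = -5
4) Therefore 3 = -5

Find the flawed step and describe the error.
Step 2: Cancel (z - 5) from both sides: z + 3 = z - 5

Step 2 cancels (z - 5) from both sides. This is only valid if (z - 5) ≠ 0, i.e., z ≠ 5. When z = 5, both sides equal zero regardless of the other factors. The correct approach requires considering z = 5 as a separate case.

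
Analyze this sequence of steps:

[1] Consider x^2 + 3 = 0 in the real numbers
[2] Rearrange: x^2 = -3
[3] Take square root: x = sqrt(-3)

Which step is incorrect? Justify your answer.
Step 3: Take square root: x = sqrt(-3)

Step 3 takes the square root of -3, which is negative. In the real number system, the square root of a negative number is undefined. The equation x^2 + 3 = 0 has no real solutions. Square roots of negative numbers only exist in the complex numbers.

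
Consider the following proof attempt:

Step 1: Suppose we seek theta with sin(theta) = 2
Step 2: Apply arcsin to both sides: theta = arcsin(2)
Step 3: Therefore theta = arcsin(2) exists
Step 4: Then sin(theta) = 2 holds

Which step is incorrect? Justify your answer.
Step 2: Apply arcsin to both sides: theta = arcsin(2)

Step 2 applies arcsin to 2. However, arcsin(x) is only defined for x in [-1, 1] because sin(theta) can only produce values in that range. Since |2| > 1, arcsin(2) is undefined. There is no angle whose sine equals 2.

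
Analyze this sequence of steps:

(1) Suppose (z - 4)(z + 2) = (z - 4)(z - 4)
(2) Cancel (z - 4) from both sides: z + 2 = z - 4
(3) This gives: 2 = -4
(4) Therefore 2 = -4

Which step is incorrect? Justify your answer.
Step 2: Cancel (z - 4) from both sides: z + 2 = z - 4

Step 2 cancels (z - 4) from both sides. This is only valid if (z - 4) ≠ 0, i.e., z ≠ 4. When z = 4, both sides equal zero regardless of the other factors. The correct approach requires considering z = 4 as a separate case.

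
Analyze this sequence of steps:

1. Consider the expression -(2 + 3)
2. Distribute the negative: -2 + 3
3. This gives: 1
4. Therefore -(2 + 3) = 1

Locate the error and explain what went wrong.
Step 2: Distribute the negative: -2 + 3

Step 2 incorrectly distributes the negative sign. The correct distribution is -(2 + 3) = -2 - 3 = -5. The negative must be applied to both terms, not just the first. The error treats -(2 + 3) as -2 + 3, which equals 1 instead of -5.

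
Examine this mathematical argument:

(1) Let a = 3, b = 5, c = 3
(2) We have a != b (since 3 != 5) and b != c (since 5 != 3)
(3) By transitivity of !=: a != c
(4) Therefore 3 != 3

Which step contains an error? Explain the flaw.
Step 3: By transitivity of !=: a != c

Step 3 incorrectly applies transitivity to the '!=' relation. Transitivity states: if a R b and b R c, then a R c. However, '!=' is not transitive. Counterexample: 3 != 5 and 5 != 3, but 3 = 3 (both equal 3). Transitivity holds for relations like <, <=, =, but not for !=.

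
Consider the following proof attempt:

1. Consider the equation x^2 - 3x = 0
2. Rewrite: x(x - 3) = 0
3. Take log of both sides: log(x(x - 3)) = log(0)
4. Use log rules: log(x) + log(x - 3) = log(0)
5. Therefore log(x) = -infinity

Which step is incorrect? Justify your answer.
Step 3: Take log of both sides: log(x(x - 3)) = log(0)

Step 3 takes the logarithm of both sides, resulting in log(0) on the right side. The logarithm is only defined for positive numbers; log(0) is undefined (approaches negative infinity). This operation is invalid.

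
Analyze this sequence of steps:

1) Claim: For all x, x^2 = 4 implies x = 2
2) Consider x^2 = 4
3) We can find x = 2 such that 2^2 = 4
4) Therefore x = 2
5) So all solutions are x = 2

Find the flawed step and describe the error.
Step 4: Therefore x = 2

Step 4 incorrectly concludes that x = 2 is the only solution. The proof shows that x = 2 is A solution (existence), but does not show it is the ONLY solution (uniqueness). In fact, x = -2 is also a solution since (-2)^2 = 4. Finding one solution doesn't prove there are no others.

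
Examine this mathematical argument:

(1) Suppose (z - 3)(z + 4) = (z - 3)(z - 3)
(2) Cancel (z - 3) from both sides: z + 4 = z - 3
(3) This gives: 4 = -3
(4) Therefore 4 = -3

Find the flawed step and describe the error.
Step 2: Cancel (z - 3) from both sides: z + 4 = z - 3

Step 2 cancels (z - 3) from both sides. This is only valid if (z - 3) ≠ 0, i.e., z ≠ 3. When z = 3, both sides equal zero regardless of the other factors. The correct approach requires considering z = 3 as a separate case.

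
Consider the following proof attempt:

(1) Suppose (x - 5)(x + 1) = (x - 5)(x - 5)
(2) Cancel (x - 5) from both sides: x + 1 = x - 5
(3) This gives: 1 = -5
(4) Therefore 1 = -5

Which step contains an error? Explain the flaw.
Step 2: Cancel (x - 5) from both sides: x + 1 = x - 5

Step 2 cancels (x - 5) from both sides. This is only valid if (x - 5) ≠ 0, i.e., x ≠ 5. When x = 5, both sides equal zero regardless of the other factors. The correct approach requires considering x = 5 as a separate case.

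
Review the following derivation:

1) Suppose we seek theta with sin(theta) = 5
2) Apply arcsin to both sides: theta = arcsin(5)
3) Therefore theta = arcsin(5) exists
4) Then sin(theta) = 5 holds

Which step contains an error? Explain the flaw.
Step 2: Apply arcsin to both sides: theta = arcsin(5)

Step 2 applies arcsin to 5. However, arcsin(x) is only defined for x in [-1, 1] because sin(theta) can only produce values in that range. Since |5| > 1, arcsin(5) is undefined. There is no angle whose sine equals 5.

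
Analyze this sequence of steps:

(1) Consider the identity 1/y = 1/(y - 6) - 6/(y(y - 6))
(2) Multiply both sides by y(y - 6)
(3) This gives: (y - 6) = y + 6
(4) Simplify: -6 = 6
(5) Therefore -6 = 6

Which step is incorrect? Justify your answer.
Step 3: This gives: (y - 6) = y + 6

Step 3 makes a sign error when clearing denominators. Multiplying -6/(y(y - 6)) by y(y - 6) gives -6, not +6. The correct result is (y - 6) = y - 6, which is trivially true, not (y - 6) = y + 6. (Step 1 is a valid identity: 1/(y - 6) - 6/(y(y - 6)) = (y - 6)/(y(y - 6)) = 1/y.)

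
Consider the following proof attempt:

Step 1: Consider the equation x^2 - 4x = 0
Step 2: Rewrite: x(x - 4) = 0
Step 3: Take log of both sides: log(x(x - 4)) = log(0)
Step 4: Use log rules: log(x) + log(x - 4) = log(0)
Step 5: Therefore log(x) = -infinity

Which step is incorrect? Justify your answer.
Step 3: Take log of both sides: log(x(x - 4)) = log(0)

Step 3 takes the logarithm of both sides, resulting in log(0) on the right side. The logarithm is only defined for positive numbers; log(0) is undefined (approaches negative infinity). This operation is invalid.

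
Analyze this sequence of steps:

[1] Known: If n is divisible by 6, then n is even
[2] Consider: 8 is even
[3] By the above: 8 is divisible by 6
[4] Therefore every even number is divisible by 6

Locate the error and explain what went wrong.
Step 3: By the above: 8 is divisible by 6

Step 3 commits the fallacy of affirming the consequent. The known fact 'divisible by 6 → even' does NOT imply 'even → divisible by 6'. That would be the converse, which is false. For example, 8 is even but 8 ÷ 6 = 1.33, which is not an integer.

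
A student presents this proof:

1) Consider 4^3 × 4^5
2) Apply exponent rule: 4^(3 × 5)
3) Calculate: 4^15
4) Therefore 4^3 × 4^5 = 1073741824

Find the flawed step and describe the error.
Step 2: Apply exponent rule: 4^(3 × 5)

Step 2 incorrectly states that a^b × a^c = a^(b×c). The correct rule is a^b × a^c = a^(b+c). The actual value is 4^3 × 4^5 = 4^8 = 65536, not 4^15 = 1073741824.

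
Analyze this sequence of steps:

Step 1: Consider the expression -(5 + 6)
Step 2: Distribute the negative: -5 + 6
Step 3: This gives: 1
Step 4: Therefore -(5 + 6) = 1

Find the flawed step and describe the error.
Step 2: Distribute the negative: -5 + 6

Step 2 incorrectly distributes the negative sign. The correct distribution is -(5 + 6) = -5 - 6 = -11. The negative must be applied to both terms, not just the first. The error treats -(5 + 6) as -5 + 6, which equals 1 instead of -11.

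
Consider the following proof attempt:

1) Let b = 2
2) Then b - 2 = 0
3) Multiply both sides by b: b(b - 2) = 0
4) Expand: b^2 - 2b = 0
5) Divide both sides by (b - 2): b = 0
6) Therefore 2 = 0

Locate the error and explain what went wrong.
Step 5: Divide both sides by (b - 2): b = 0

Step 5 divides both sides by (b - 2). However, since b = 2, we have (b - 2) = 0. Division by zero is undefined, making this step invalid.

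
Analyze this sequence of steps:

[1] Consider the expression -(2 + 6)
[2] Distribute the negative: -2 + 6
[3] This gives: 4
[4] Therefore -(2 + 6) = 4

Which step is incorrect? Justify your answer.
Step 2: Distribute the negative: -2 + 6

Step 2 incorrectly distributes the negative sign. The correct distribution is -(2 + 6) = -2 - 6 = -8. The negative must be applied to both terms, not just the first. The error treats -(2 + 6) as -2 + 6, which equals 4 instead of -8.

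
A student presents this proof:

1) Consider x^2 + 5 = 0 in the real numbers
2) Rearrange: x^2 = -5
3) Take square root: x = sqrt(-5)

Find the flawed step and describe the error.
Step 3: Take square root: x = sqrt(-5)

Step 3 takes the square root of -5, which is negative. In the real number system, the square root of a negative number is undefined. The equation x^2 + 5 = 0 has no real solutions. Square roots of negative numbers only exist in the complex numbers.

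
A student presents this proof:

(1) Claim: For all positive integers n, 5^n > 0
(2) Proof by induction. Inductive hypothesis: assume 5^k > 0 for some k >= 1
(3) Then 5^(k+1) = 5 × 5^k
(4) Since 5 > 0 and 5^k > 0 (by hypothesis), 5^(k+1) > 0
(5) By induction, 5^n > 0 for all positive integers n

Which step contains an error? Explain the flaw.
Step 5: By induction, 5^n > 0 for all positive integers n

Step 5 concludes the proof by induction, but no base case was ever established. A valid induction proof requires: (1) a base case proving 5^1 > 0, and (2) an inductive step showing IF 5^k > 0 THEN 5^(k+1) > 0. Steps 2-4 correctly establish the inductive step, but without the base case the conclusion in step 5 does not follow.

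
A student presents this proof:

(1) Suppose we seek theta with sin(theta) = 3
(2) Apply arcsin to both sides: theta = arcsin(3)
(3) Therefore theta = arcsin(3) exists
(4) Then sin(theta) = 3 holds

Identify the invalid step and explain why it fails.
Step 2: Apply arcsin to both sides: theta = arcsin(3)

Step 2 applies arcsin to 3. However, arcsin(x) is only defined for x in [-1, 1] because sin(theta) can only produce values in that range. Since |3| > 1, arcsin(3) is undefined. There is no angle whose sine equals 3.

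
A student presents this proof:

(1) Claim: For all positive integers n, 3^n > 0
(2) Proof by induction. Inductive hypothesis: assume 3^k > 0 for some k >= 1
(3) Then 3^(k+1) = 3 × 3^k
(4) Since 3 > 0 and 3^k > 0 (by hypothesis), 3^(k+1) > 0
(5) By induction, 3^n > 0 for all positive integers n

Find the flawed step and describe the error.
Step 5: By induction, 3^n > 0 for all positive integers n

Step 5 concludes the proof by induction, but no base case was ever established. A valid induction proof requires: (1) a base case proving 3^1 > 0, and (2) an inductive step showing IF 3^k > 0 THEN 3^(k+1) > 0. Steps 2-4 correctly establish the inductive step, but without the base case the conclusion in step 5 does not follow.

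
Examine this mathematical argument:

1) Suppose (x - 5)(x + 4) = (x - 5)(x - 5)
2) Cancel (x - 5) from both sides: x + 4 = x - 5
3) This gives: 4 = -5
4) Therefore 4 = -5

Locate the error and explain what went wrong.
Step 2: Cancel (x - 5) from both sides: x + 4 = x - 5

Step 2 cancels (x - 5) from both sides. This is only valid if (x - 5) ≠ 0, i.e., x ≠ 5. When x = 5, both sides equal zero regardless of the other factors. The correct approach requires considering x = 5 as a separate case.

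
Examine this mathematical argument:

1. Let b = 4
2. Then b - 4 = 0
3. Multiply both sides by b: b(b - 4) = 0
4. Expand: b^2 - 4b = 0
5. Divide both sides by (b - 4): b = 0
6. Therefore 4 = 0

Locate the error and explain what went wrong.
Step 5: Divide both sides by (b - 4): b = 0

Step 5 divides both sides by (b - 4). However, since b = 4, we have (b - 4) = 0. Division by zero is undefined, making this step invalid.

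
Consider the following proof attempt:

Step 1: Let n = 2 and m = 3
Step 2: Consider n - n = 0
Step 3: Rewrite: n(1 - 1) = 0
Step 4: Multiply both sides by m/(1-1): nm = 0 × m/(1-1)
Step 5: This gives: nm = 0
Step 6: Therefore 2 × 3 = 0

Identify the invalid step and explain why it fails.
Step 4: Multiply both sides by m/(1-1): nm = 0 × m/(1-1)

Step 4 multiplies both sides by m/(1-1). However, 1-1 = 0, so this is multiplication by m/0, which is undefined. We cannot multiply by an undefined expression.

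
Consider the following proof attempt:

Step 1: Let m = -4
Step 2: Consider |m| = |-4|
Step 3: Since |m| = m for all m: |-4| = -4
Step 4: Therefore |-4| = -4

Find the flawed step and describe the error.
Step 3: Since |m| = m for all m: |-4| = -4

Step 3 incorrectly states that |m| = m for all m. The correct definition is |m| = m when m >= 0, and |m| = -m when m < 0. Since -4 < 0, we have |-4| = -(-4) = 4, not -4.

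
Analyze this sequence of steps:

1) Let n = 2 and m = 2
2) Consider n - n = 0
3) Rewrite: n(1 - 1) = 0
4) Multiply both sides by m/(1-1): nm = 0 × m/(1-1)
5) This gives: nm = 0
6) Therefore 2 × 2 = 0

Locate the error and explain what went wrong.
Step 4: Multiply both sides by m/(1-1): nm = 0 × m/(1-1)

Step 4 multiplies both sides by m/(1-1). However, 1-1 = 0, so this is multiplication by m/0, which is undefined. We cannot multiply by an undefined expression.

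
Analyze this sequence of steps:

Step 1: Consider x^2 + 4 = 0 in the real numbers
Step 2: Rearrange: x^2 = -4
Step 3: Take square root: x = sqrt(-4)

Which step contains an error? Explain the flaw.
Step 3: Take square root: x = sqrt(-4)

Step 3 takes the square root of -4, which is negative. In the real number system, the square root of a negative number is undefined. The equation x^2 + 4 = 0 has no real solutions. Square roots of negative numbers only exist in the complex numbers.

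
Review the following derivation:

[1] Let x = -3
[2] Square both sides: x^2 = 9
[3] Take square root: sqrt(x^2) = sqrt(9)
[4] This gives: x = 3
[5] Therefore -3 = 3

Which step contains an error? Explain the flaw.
Step 4: This gives: x = 3

Step 4 incorrectly states that sqrt(x^2) = x. The correct identity is sqrt(x^2) = |x|. Since x = -3 < 0, we have sqrt(x^2) = |-3| = 3, not x = -3.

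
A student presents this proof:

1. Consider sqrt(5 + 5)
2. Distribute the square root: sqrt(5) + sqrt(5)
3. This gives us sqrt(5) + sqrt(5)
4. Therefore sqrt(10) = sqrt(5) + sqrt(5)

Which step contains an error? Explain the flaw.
Step 2: Distribute the square root: sqrt(5) + sqrt(5)

Step 2 incorrectly 'distributes' the square root over addition. The square root function does not distribute: sqrt(a + b) ≠ sqrt(a) + sqrt(b). In fact, sqrt(5 + 5) = sqrt(10) ≈ 3.1623, while sqrt(5) + sqrt(5) ≈ 4.4721.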